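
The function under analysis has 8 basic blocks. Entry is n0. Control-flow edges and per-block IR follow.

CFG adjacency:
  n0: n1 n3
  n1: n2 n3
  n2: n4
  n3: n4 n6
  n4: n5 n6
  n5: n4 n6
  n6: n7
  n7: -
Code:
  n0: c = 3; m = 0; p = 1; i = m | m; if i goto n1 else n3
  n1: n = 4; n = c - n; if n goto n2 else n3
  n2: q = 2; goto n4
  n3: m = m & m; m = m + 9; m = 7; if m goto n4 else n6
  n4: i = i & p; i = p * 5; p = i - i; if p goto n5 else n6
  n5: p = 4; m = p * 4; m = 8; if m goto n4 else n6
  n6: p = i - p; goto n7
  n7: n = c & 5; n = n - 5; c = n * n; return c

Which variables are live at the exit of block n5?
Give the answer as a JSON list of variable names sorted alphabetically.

def/use:
  n0 def {c,i,m,p} use ∅
  n1 def {n} use {c}
  n2 def {q} use ∅
  n3 def {m} use {m}
  n4 def {i,p} use {i,p}
  n5 def {m,p} use ∅
  n6 def {p} use {i,p}
  n7 def {c,n} use {c}

Backward fixpoint:
  live n0: ∅→{c,i,m,p}
  live n1: {c,i,m,p}→{c,i,m,p}
  live n2: {c,i,p}→{c,i,p}
  live n3: {c,i,m,p}→{c,i,p}
  live n4: {c,i,p}→{c,i,p}
  live n5: {c,i}→{c,i,p}
  live n6: {c,i,p}→{c}
  live n7: {c}→∅

live-out(n5) = ["c", "i", "p"]

Answer: ["c", "i", "p"]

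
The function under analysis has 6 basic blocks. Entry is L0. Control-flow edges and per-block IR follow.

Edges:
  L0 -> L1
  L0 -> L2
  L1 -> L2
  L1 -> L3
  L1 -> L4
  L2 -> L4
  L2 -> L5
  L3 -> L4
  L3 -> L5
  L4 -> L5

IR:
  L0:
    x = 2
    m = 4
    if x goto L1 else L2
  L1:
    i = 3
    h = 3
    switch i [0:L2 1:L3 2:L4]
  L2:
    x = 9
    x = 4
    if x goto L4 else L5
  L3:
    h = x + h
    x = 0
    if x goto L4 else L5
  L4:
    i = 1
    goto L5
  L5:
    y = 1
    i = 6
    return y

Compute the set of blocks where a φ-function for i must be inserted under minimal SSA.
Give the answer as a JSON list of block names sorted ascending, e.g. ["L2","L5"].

Answer: ["L2", "L4", "L5"]

Analysis:
idom tree: L1←L0 L2←L0 L3←L1 L4←L0 L5←L0
Join-block Dom:
  L2: preds {L0,L1}: {L0} ∩ {L0,L1} = {L0}; idom=L0
  L4: preds {L1,L2,L3}: {L0,L1} ∩ {L0,L2} ∩ {L0,L1,L3} = {L0}; idom=L0
  L5: preds {L2,L3,L4}: {L0,L2} ∩ {L0,L1,L3} ∩ {L0,L4} = {L0}; idom=L0

DF derivation:
  L2←L0: walk · to L0
  L2←L1: walk L1 to L0
  L4←L1: walk L1 to L0
  L4←L2: walk L2 to L0
  L4←L3: walk L3→L1 to L0
  L5←L2: walk L2 to L0
  L5←L3: walk L3→L1 to L0
  L5←L4: walk L4 to L0
  L0: DF=∅
  L1: DF={L2,L4,L5}
  L2: DF={L4,L5}
  L3: DF={L4,L5}
  L4: DF={L5}
  L5: DF=∅

φ for i: defs {L1,L4,L5}
  DF⁺ = {L2,L4,L5}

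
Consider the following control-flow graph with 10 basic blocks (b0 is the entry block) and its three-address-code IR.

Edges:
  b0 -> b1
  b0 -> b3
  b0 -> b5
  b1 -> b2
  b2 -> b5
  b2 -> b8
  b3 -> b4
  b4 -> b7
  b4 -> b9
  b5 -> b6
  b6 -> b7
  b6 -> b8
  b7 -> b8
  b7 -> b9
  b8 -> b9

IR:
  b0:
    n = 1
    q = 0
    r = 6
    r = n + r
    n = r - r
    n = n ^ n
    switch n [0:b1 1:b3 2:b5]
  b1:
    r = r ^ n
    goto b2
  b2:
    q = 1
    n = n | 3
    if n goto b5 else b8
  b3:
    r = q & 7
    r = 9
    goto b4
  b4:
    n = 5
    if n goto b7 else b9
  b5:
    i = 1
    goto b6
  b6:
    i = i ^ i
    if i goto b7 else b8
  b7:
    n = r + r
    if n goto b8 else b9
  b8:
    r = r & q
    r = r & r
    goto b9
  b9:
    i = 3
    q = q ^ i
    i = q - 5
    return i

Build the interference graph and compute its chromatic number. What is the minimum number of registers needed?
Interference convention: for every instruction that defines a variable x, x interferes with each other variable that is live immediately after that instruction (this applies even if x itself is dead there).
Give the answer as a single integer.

Per-block:
  b0: {n,q,r} / ∅
  b1: {r} / {n,r}
  b2: {n,q} / {n}
  b3: {r} / {q}
  b4: {n} / ∅
  b5: {i} / ∅
  b6: {i} / {i}
  b7: {n} / {r}
  b8: {r} / {q,r}
  b9: {i,q} / {q}

Backward fixpoint:
  b0 li=∅ lo={n,q,r}
  b1 li={n,r} lo={n,r}
  b2 li={n,r} lo={q,r}
  b3 li={q} lo={q,r}
  b4 li={q,r} lo={q,r}
  b5 li={q,r} lo={i,q,r}
  b6 li={i,q,r} lo={q,r}
  b7 li={q,r} lo={q,r}
  b8 li={q,r} lo={q}
  b9 li={q} lo=∅

Conflict graph:
  i — {q,r}
  n — {q,r}
  q — {i,n,r}
  r — {i,n,q}

Chromatic number:
  lower bound: {i,q,r} mutually conflict ⇒ χ ≥ 3
  assign i→R2 n→R2 q→R0 r→R1 — no edge inside a register ⇒ χ ≤ 3
  χ = 3

Answer: 3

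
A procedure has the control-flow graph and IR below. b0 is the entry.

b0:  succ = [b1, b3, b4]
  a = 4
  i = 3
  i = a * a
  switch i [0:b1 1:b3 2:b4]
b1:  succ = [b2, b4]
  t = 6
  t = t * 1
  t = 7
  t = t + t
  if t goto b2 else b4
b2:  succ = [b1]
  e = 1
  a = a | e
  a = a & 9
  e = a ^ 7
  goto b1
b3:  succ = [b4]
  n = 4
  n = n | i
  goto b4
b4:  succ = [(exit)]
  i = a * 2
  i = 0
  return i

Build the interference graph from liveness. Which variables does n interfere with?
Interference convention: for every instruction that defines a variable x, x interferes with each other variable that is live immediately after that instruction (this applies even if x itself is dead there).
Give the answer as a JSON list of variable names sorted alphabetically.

Block summaries:
  b0 def {a,i} use ∅
  b1 def {t} use ∅
  b2 def {a,e} use {a}
  b3 def {n} use {i}
  b4 def {i} use {a}

Liveness:
  live b0: ∅→{a,i}
  live b1: {a}→{a}
  live b2: {a}→{a}
  live b3: {a,i}→{a}
  live b4: {a}→∅

Interference:
  a: {e,i,n,t}
  e: {a}
  i: {a,n}
  n: {a,i}
  t: {a}

N(n) = ["a", "i"]

Answer: ["a", "i"]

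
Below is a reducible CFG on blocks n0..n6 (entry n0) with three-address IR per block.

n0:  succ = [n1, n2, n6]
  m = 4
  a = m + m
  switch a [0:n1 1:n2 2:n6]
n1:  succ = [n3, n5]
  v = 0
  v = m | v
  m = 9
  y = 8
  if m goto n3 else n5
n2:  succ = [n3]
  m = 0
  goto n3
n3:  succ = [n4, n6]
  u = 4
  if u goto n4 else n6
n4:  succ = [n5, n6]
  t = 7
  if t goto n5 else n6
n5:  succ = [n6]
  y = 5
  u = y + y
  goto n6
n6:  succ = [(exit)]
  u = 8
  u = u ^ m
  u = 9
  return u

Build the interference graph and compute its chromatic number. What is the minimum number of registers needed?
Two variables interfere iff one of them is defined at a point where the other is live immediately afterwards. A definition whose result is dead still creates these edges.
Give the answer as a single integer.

Answer: 2

Working:
Per-block:
  n0: def={a,m} ue=∅
  n1: def={m,v,y} ue={m}
  n2: def={m} ue=∅
  n3: def={u} ue=∅
  n4: def={t} ue=∅
  n5: def={u,y} ue=∅
  n6: def={u} ue={m}

Backward fixpoint:
  n0: in=∅ out={m}
  n1: in={m} out={m}
  n2: in=∅ out={m}
  n3: in={m} out={m}
  n4: in={m} out={m}
  n5: in={m} out={m}
  n6: in={m} out=∅

Interference:
  a: {m}
  m: {a,t,u,v,y}
  t: {m}
  u: {m}
  v: {m}
  y: {m}

Registers:
  lower bound: {a,m} mutually conflict ⇒ χ ≥ 2
  2-colouring: R0={m}  R1={a,t,u,v,y}
  χ = 2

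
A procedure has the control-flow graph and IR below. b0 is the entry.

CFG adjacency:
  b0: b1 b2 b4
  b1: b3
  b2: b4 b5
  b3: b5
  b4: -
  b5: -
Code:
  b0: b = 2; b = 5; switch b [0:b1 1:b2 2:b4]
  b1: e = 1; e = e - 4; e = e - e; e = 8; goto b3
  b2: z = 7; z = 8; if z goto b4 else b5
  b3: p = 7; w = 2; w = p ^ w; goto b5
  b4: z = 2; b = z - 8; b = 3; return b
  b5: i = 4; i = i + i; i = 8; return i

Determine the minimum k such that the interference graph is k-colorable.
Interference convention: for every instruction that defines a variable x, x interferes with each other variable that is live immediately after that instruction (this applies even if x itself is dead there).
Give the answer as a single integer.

Block summaries:
  b0 def {b} use ∅
  b1 def {e} use ∅
  b2 def {z} use ∅
  b3 def {p,w} use ∅
  b4 def {b,z} use ∅
  b5 def {i} use ∅

Live sets:
  b0: in=∅ out=∅
  b1: in=∅ out=∅
  b2: in=∅ out=∅
  b3: in=∅ out=∅
  b4: in=∅ out=∅
  b5: in=∅ out=∅

Interfere edges:
  b: ∅
  e: ∅
  i: ∅
  p: {w}
  w: {p}
  z: ∅

Chromatic number:
  {p,w} pairwise interfere (2-clique) ⇒ χ ≥ 2
  2-colouring: c0={b,e,i,p,z}  c1={w}
  χ = 2

Answer: 2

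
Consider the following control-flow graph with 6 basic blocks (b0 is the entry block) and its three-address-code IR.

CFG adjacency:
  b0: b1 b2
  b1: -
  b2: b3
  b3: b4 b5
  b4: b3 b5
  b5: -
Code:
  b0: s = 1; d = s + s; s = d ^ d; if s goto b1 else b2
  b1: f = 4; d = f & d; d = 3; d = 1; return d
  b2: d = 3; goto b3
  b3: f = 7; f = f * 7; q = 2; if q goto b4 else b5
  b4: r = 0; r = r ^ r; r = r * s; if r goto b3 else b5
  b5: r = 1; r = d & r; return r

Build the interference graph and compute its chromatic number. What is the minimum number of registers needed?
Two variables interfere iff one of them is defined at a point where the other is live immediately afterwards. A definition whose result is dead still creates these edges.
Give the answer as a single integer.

Block summaries:
  b0 def {d,s} use ∅
  b1 def {d,f} use {d}
  b2 def {d} use ∅
  b3 def {f,q} use ∅
  b4 def {r} use {s}
  b5 def {r} use {d}

Liveness:
  b0 li=∅ lo={d,s}
  b1 li={d} lo=∅
  b2 li={s} lo={d,s}
  b3 li={d,s} lo={d,s}
  b4 li={d,s} lo={d,s}
  b5 li={d} lo=∅

Interfere edges:
  d — {f,q,r,s}
  f — {d,s}
  q — {d,s}
  r — {d,s}
  s — {d,f,q,r}

Registers:
  lower bound: {d,f,s} mutually conflict ⇒ χ ≥ 3
  3-colouring: r0={d}  r1={s}  r2={f,q,r}
  χ = 3

Answer: 3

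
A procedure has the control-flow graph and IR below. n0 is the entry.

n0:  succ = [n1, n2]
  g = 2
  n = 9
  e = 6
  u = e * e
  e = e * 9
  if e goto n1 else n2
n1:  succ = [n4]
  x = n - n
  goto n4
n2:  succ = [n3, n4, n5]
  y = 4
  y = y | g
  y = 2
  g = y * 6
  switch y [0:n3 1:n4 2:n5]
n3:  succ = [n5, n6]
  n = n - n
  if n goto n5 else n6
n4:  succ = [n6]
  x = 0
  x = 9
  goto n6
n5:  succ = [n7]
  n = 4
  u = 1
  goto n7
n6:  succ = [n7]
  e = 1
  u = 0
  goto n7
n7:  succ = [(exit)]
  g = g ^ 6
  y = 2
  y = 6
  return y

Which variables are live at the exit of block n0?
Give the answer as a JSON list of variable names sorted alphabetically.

Answer: ["g", "n"]

Derivation:
Block summaries:
  n0: def={e,g,n,u} ue=∅
  n1: def={x} ue={n}
  n2: def={g,y} ue={g}
  n3: def={n} ue={n}
  n4: def={x} ue=∅
  n5: def={n,u} ue=∅
  n6: def={e,u} ue=∅
  n7: def={g,y} ue={g}

Liveness:
  n0 li=∅ lo={g,n}
  n1 li={g,n} lo={g}
  n2 li={g,n} lo={g,n}
  n3 li={g,n} lo={g}
  n4 li={g} lo={g}
  n5 li={g} lo={g}
  n6 li={g} lo={g}
  n7 li={g} lo=∅

live-out(n0) = ["g", "n"]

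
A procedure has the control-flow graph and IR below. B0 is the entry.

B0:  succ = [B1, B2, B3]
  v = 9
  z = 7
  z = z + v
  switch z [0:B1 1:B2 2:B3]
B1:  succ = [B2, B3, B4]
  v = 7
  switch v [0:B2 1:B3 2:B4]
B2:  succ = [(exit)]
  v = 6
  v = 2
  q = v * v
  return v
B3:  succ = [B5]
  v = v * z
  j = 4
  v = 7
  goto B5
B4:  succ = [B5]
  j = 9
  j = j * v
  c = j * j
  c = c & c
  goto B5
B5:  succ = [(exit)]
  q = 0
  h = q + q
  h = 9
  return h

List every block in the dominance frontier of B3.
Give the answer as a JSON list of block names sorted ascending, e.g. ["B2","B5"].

idom tree: B1←B0 B2←B0 B3←B0 B4←B1 B5←B0
Dom at joins:
  B2: preds {B0,B1}: {B0} ∩ {B0,B1} = {B0}; idom=B0
  B3: preds {B0,B1}: {B0} ∩ {B0,B1} = {B0}; idom=B0
  B5: preds {B3,B4}: {B0,B3} ∩ {B0,B1,B4} = {B0}; idom=B0

DF walk-up:
  B2←B0: walk · to B0
  B2←B1: walk B1 to B0
  B3←B0: walk · to B0
  B3←B1: walk B1 to B0
  B5←B3: walk B3 to B0
  B5←B4: walk B4→B1 to B0
  DF(B0)=∅
  DF(B1)={B2,B3,B5}
  DF(B2)=∅
  DF(B3)={B5}
  DF(B4)={B5}
  DF(B5)=∅

DF(B3) = ["B5"]

Answer: ["B5"]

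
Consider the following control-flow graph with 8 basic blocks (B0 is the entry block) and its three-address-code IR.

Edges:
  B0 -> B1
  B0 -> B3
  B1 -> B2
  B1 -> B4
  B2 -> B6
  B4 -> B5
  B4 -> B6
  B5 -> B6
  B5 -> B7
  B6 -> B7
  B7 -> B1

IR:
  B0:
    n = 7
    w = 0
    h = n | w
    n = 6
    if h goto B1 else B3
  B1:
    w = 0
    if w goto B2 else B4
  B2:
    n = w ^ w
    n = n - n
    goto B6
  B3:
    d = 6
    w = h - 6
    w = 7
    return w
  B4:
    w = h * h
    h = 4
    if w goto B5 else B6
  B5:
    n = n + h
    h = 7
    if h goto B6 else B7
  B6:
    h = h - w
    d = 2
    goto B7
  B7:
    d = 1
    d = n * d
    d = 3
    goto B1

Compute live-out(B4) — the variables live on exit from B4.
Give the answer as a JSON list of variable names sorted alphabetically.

Block summaries:
  B0: {h,n,w} / ∅
  B1: {w} / ∅
  B2: {n} / {w}
  B3: {d,w} / {h}
  B4: {h,w} / {h}
  B5: {h,n} / {h,n}
  B6: {d,h} / {h,w}
  B7: {d} / {n}

Liveness:
  B0 li=∅ lo={h,n}
  B1 li={h,n} lo={h,n,w}
  B2 li={h,w} lo={h,n,w}
  B3 li={h} lo=∅
  B4 li={h,n} lo={h,n,w}
  B5 li={h,n,w} lo={h,n,w}
  B6 li={h,n,w} lo={h,n}
  B7 li={h,n} lo={h,n}

live-out(B4) = ["h", "n", "w"]

Answer: ["h", "n", "w"]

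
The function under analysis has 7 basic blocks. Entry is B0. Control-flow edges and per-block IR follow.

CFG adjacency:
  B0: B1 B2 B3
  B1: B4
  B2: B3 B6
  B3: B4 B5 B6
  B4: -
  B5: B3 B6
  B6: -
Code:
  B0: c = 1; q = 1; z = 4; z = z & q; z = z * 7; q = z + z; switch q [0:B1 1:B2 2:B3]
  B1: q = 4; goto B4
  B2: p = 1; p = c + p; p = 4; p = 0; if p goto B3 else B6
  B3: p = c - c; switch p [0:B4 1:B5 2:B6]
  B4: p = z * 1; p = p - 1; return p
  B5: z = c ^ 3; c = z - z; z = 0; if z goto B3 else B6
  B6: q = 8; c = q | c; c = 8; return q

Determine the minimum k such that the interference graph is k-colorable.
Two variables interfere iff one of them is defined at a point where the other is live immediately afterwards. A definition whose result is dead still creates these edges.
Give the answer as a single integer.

Block summaries:
  B0 def {c,q,z} use ∅
  B1 def {q} use ∅
  B2 def {p} use {c}
  B3 def {p} use {c}
  B4 def {p} use {z}
  B5 def {c,z} use {c}
  B6 def {c,q} use {c}

Live sets:
  B0: in=∅ out={c,z}
  B1: in={z} out={z}
  B2: in={c,z} out={c,z}
  B3: in={c,z} out={c,z}
  B4: in={z} out=∅
  B5: in={c} out={c,z}
  B6: in={c} out=∅

Interference:
  c — {p,q,z}
  p — {c,z}
  q — {c,z}
  z — {c,p,q}

Registers:
  {c,p,z} pairwise interfere (3-clique) ⇒ χ ≥ 3
  assign c→c0 p→c2 q→c2 z→c1 — no edge inside a register ⇒ χ ≤ 3
  χ = 3

Answer: 3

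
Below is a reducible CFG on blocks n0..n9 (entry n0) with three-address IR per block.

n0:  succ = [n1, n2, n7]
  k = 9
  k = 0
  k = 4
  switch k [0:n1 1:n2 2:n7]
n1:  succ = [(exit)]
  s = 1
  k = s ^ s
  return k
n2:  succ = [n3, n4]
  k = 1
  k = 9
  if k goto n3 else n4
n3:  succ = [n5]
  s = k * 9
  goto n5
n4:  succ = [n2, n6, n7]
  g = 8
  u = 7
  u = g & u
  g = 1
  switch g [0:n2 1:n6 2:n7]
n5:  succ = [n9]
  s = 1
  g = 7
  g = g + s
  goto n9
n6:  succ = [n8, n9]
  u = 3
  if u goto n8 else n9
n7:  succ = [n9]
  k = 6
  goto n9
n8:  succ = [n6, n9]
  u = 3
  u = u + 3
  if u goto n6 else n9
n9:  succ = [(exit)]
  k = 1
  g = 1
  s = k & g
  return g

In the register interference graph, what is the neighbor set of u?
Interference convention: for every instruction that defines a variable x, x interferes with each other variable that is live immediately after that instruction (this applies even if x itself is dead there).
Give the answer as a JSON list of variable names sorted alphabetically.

Block summaries:
  n0 def {k} use ∅
  n1 def {k,s} use ∅
  n2 def {k} use ∅
  n3 def {s} use {k}
  n4 def {g,u} use ∅
  n5 def {g,s} use ∅
  n6 def {u} use ∅
  n7 def {k} use ∅
  n8 def {u} use ∅
  n9 def {g,k,s} use ∅

Live sets:
  live n0: ∅→∅
  live n1: ∅→∅
  live n2: ∅→{k}
  live n3: {k}→∅
  live n4: ∅→∅
  live n5: ∅→∅
  live n6: ∅→∅
  live n7: ∅→∅
  live n8: ∅→∅
  live n9: ∅→∅

Conflict graph:
  g — {k,s,u}
  k — {g}
  s — {g}
  u — {g}

N(u) = ["g"]

Answer: ["g"]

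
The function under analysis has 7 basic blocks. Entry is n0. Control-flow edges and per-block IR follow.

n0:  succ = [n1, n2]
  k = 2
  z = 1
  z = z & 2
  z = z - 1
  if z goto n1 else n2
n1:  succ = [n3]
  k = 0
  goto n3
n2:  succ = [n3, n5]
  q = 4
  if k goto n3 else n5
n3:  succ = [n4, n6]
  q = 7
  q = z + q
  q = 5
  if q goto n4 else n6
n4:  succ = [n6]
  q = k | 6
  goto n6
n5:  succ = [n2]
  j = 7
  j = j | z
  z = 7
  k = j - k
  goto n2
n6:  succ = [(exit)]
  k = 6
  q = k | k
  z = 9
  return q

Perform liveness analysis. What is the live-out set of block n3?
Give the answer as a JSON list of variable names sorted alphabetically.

Answer: ["k"]

Working:
Per-block:
  n0: {k,z} / ∅
  n1: {k} / ∅
  n2: {q} / {k}
  n3: {q} / {z}
  n4: {q} / {k}
  n5: {j,k,z} / {k,z}
  n6: {k,q,z} / ∅

Liveness:
  n0 li=∅ lo={k,z}
  n1 li={z} lo={k,z}
  n2 li={k,z} lo={k,z}
  n3 li={k,z} lo={k}
  n4 li={k} lo=∅
  n5 li={k,z} lo={k,z}
  n6 li=∅ lo=∅

live-out(n3) = ["k"]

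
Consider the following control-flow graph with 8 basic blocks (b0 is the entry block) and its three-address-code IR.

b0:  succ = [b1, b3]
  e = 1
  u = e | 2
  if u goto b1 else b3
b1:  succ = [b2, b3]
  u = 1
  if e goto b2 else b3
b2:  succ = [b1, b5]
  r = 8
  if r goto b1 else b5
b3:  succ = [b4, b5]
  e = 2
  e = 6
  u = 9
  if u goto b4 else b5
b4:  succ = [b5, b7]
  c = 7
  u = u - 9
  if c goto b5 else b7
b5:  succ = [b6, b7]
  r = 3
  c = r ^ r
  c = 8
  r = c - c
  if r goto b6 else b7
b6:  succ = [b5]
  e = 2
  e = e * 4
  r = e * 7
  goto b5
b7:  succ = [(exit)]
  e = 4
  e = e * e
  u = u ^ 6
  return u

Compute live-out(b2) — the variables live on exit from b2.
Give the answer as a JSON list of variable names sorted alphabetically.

Answer: ["e", "u"]

Working:
Block summaries:
  b0 def {e,u} use ∅
  b1 def {u} use {e}
  b2 def {r} use ∅
  b3 def {e,u} use ∅
  b4 def {c,u} use {u}
  b5 def {c,r} use ∅
  b6 def {e,r} use ∅
  b7 def {e,u} use {u}

Liveness:
  b0: in=∅ out={e}
  b1: in={e} out={e,u}
  b2: in={e,u} out={e,u}
  b3: in=∅ out={u}
  b4: in={u} out={u}
  b5: in={u} out={u}
  b6: in={u} out={u}
  b7: in={u} out=∅

live-out(b2) = ["e", "u"]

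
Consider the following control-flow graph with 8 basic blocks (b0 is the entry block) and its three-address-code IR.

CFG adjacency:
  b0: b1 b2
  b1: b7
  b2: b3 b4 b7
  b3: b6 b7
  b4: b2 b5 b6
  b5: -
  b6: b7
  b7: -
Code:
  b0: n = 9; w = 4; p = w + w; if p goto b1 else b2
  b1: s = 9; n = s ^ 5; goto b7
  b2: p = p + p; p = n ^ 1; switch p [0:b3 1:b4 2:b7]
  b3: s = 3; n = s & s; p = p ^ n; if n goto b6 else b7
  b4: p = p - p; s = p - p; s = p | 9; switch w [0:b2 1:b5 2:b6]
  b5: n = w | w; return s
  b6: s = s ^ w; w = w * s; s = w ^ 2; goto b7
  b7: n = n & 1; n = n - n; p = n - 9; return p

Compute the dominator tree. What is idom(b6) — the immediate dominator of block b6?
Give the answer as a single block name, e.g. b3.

idom tree: b1←b0 b2←b0 b3←b2 b4←b2 b5←b4 b6←b2 b7←b0
Dom at joins:
  b2: preds {b0,b4}: {b0} ∩ {b0,b2,b4} = {b0}; idom=b0
  b6: preds {b3,b4}: {b0,b2,b3} ∩ {b0,b2,b4} = {b0,b2}; idom=b2
  b7: preds {b1,b2,b3,b6}: {b0,b1} ∩ {b0,b2} ∩ {b0,b2,b3} ∩ {b0,b2,b6} = {b0}; idom=b0

idom(b6) = b2

Answer: b2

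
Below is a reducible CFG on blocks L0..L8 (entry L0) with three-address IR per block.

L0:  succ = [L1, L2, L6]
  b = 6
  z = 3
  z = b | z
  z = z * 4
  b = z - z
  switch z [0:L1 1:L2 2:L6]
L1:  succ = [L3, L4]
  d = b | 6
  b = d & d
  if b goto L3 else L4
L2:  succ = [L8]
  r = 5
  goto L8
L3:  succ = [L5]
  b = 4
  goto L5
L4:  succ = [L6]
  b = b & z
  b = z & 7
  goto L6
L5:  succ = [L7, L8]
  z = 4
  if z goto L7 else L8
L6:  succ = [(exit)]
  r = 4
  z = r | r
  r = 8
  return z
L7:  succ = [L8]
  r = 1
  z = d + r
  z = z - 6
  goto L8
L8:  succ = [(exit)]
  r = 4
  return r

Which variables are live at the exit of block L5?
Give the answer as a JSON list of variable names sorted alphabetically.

Answer: ["d"]

Working:
def/use:
  L0 def {b,z} use ∅
  L1 def {b,d} use {b}
  L2 def {r} use ∅
  L3 def {b} use ∅
  L4 def {b} use {b,z}
  L5 def {z} use ∅
  L6 def {r,z} use ∅
  L7 def {r,z} use {d}
  L8 def {r} use ∅

Backward fixpoint:
  live L0: ∅→{b,z}
  live L1: {b,z}→{b,d,z}
  live L2: ∅→∅
  live L3: {d}→{d}
  live L4: {b,z}→∅
  live L5: {d}→{d}
  live L6: ∅→∅
  live L7: {d}→∅
  live L8: ∅→∅

live-out(L5) = ["d"]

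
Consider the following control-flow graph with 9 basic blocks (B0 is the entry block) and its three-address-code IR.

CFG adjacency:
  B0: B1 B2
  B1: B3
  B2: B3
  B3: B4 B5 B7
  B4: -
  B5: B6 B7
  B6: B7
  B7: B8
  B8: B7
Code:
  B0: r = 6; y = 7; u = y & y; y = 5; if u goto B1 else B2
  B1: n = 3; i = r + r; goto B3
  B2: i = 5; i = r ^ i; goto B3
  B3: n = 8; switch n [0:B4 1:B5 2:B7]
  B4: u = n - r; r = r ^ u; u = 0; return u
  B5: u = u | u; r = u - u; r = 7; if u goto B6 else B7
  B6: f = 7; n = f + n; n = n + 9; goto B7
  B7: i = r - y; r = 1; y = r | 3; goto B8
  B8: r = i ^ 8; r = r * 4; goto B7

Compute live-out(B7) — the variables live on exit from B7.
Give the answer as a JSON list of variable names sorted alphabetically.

Answer: ["i", "y"]

Derivation:
def/use:
  B0: def={r,u,y} ue=∅
  B1: def={i,n} ue={r}
  B2: def={i} ue={r}
  B3: def={n} ue=∅
  B4: def={r,u} ue={n,r}
  B5: def={r,u} ue={u}
  B6: def={f,n} ue={n}
  B7: def={i,r,y} ue={r,y}
  B8: def={r} ue={i}

Liveness:
  B0 li=∅ lo={r,u,y}
  B1 li={r,u,y} lo={r,u,y}
  B2 li={r,u,y} lo={r,u,y}
  B3 li={r,u,y} lo={n,r,u,y}
  B4 li={n,r} lo=∅
  B5 li={n,u,y} lo={n,r,y}
  B6 li={n,r,y} lo={r,y}
  B7 li={r,y} lo={i,y}
  B8 li={i,y} lo={r,y}

live-out(B7) = ["i", "y"]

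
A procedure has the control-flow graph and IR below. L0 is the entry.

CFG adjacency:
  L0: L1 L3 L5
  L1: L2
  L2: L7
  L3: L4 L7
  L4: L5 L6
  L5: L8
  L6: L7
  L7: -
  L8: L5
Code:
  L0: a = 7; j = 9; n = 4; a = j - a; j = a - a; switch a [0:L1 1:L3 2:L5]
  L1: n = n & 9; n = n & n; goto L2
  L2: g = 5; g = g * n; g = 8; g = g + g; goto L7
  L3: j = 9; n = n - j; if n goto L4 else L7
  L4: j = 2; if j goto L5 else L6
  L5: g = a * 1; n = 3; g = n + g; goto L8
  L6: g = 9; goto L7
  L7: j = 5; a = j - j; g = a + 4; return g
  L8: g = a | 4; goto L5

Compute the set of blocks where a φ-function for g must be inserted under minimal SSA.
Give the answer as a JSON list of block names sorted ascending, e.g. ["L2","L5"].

idom tree: L1←L0 L2←L1 L3←L0 L4←L3 L5←L0 L6←L4 L7←L0 L8←L5
Join-block Dom:
  L5: preds {L0,L4,L8}: {L0} ∩ {L0,L3,L4} ∩ {L0,L5,L8} = {L0}; idom=L0
  L7: preds {L2,L3,L6}: {L0,L1,L2} ∩ {L0,L3} ∩ {L0,L3,L4,L6} = {L0}; idom=L0

Frontier:
  join L5 pred L0: · stop@L0
  join L5 pred L4: L4→L3 stop@L0
  join L5 pred L8: L8→L5 stop@L0
  join L7 pred L2: L2→L1 stop@L0
  join L7 pred L3: L3 stop@L0
  join L7 pred L6: L6→L4→L3 stop@L0
  DF(L0)=∅
  DF(L1)={L7}
  DF(L2)={L7}
  DF(L3)={L5,L7}
  DF(L4)={L5,L7}
  DF(L5)={L5}
  DF(L6)={L7}
  DF(L7)=∅
  DF(L8)={L5}

φ for g: defs {L2,L5,L6,L7,L8}
  DF⁺ = {L5,L7}

Answer: ["L5", "L7"]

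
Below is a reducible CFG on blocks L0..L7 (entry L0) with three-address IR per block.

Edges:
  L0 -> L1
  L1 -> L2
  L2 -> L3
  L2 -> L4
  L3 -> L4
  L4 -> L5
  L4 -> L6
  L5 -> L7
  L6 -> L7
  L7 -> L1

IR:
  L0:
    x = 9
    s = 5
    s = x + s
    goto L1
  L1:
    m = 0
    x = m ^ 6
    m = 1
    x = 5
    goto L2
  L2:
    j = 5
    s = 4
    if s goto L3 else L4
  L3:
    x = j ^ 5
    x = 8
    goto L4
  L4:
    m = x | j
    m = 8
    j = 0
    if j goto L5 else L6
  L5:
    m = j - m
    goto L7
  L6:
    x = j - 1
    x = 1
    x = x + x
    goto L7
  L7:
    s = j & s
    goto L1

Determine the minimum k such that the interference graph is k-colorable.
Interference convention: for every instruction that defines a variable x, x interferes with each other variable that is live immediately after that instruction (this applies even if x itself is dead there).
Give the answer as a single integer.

Answer: 3

Working:
Block summaries:
  L0 def {s,x} use ∅
  L1 def {m,x} use ∅
  L2 def {j,s} use ∅
  L3 def {x} use {j}
  L4 def {j,m} use {j,x}
  L5 def {m} use {j,m}
  L6 def {x} use {j}
  L7 def {s} use {j,s}

Liveness:
  live L0: ∅→∅
  live L1: ∅→{x}
  live L2: {x}→{j,s,x}
  live L3: {j,s}→{j,s,x}
  live L4: {j,s,x}→{j,m,s}
  live L5: {j,m,s}→{j,s}
  live L6: {j,s}→{j,s}
  live L7: {j,s}→∅

Interference:
  j — {m,s,x}
  m — {j,s}
  s — {j,m,x}
  x — {j,s}

Colouring:
  clique {j,m,s} ⇒ need ≥ 3
  assign j→R0 m→R2 s→R1 x→R2 — no edge inside a register ⇒ χ ≤ 3
  χ = 3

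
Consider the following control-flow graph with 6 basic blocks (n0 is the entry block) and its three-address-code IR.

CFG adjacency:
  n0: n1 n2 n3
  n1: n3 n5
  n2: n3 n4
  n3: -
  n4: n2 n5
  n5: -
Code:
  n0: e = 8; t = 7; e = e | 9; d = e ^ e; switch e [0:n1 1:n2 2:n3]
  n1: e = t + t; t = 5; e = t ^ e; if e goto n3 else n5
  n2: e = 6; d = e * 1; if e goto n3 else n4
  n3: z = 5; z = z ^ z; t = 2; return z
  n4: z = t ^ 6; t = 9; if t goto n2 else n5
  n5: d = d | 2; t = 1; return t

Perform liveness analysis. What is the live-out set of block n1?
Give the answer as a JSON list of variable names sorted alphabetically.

Block summaries:
  n0: def={d,e,t} ue=∅
  n1: def={e,t} ue={t}
  n2: def={d,e} ue=∅
  n3: def={t,z} ue=∅
  n4: def={t,z} ue={t}
  n5: def={d,t} ue={d}

Backward fixpoint:
  n0: in=∅ out={d,t}
  n1: in={d,t} out={d}
  n2: in={t} out={d,t}
  n3: in=∅ out=∅
  n4: in={d,t} out={d,t}
  n5: in={d} out=∅

live-out(n1) = ["d"]

Answer: ["d"]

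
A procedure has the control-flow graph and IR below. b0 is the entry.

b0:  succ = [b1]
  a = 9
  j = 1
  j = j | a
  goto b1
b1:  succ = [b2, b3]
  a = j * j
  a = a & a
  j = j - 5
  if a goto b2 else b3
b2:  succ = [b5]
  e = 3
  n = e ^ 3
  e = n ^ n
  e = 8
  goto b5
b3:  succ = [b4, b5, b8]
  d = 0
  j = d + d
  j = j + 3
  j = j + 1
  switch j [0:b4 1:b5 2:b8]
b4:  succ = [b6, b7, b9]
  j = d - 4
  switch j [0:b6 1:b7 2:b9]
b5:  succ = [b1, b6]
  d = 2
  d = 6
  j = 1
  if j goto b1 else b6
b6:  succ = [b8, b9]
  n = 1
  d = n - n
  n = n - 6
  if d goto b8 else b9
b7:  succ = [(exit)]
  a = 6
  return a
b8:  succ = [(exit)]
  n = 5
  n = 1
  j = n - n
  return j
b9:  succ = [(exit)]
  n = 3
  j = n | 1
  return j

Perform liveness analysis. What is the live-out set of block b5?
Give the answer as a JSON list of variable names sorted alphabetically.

Block summaries:
  b0 def {a,j} use ∅
  b1 def {a,j} use {j}
  b2 def {e,n} use ∅
  b3 def {d,j} use ∅
  b4 def {j} use {d}
  b5 def {d,j} use ∅
  b6 def {d,n} use ∅
  b7 def {a} use ∅
  b8 def {j,n} use ∅
  b9 def {j,n} use ∅

Backward fixpoint:
  b0 li=∅ lo={j}
  b1 li={j} lo=∅
  b2 li=∅ lo=∅
  b3 li=∅ lo={d}
  b4 li={d} lo=∅
  b5 li=∅ lo={j}
  b6 li=∅ lo=∅
  b7 li=∅ lo=∅
  b8 li=∅ lo=∅
  b9 li=∅ lo=∅

live-out(b5) = ["j"]

Answer: ["j"]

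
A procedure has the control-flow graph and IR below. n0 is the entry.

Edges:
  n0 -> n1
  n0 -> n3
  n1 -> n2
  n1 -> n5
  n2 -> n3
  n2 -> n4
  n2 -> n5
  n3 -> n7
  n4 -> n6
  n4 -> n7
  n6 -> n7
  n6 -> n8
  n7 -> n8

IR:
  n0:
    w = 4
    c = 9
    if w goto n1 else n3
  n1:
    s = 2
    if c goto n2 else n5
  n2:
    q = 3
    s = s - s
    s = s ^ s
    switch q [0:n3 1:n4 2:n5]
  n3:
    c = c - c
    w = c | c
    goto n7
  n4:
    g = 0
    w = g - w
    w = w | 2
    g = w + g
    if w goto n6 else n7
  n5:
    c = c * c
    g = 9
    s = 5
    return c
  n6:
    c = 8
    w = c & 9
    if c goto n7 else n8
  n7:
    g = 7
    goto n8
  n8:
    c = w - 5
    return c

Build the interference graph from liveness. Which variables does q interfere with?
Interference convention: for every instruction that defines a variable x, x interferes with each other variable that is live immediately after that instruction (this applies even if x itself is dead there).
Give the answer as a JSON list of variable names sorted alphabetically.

def/use:
  n0: def={c,w} ue=∅
  n1: def={s} ue={c}
  n2: def={q,s} ue={s}
  n3: def={c,w} ue={c}
  n4: def={g,w} ue={w}
  n5: def={c,g,s} ue={c}
  n6: def={c,w} ue=∅
  n7: def={g} ue=∅
  n8: def={c} ue={w}

Live sets:
  n0 li=∅ lo={c,w}
  n1 li={c,w} lo={c,s,w}
  n2 li={c,s,w} lo={c,w}
  n3 li={c} lo={w}
  n4 li={w} lo={w}
  n5 li={c} lo=∅
  n6 li=∅ lo={w}
  n7 li={w} lo={w}
  n8 li={w} lo=∅

Interference:
  c↔{g,q,s,w}
  g↔{c,w}
  q↔{c,s,w}
  s↔{c,q,w}
  w↔{c,g,q,s}

N(q) = ["c", "s", "w"]

Answer: ["c", "s", "w"]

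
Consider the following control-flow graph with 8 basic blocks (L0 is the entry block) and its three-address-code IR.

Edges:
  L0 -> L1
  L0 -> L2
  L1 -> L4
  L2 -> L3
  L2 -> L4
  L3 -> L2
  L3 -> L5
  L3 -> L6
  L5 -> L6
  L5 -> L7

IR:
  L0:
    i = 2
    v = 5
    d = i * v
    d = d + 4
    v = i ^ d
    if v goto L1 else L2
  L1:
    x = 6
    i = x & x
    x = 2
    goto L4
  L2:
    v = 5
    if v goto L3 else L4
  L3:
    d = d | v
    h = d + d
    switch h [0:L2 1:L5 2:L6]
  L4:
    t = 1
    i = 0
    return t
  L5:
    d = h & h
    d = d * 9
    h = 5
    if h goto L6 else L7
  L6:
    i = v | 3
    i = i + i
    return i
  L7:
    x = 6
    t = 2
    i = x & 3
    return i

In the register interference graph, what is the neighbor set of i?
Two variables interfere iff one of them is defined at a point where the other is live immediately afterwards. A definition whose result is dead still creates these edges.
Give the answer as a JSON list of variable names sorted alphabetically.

Answer: ["d", "t", "v"]

Derivation:
Per-block:
  L0: def={d,i,v} ue=∅
  L1: def={i,x} ue=∅
  L2: def={v} ue=∅
  L3: def={d,h} ue={d,v}
  L4: def={i,t} ue=∅
  L5: def={d,h} ue={h}
  L6: def={i} ue={v}
  L7: def={i,t,x} ue=∅

Liveness:
  live L0: ∅→{d}
  live L1: ∅→∅
  live L2: {d}→{d,v}
  live L3: {d,v}→{d,h,v}
  live L4: ∅→∅
  live L5: {h,v}→{v}
  live L6: {v}→∅
  live L7: ∅→∅

Conflict graph:
  d: {h,i,v}
  h: {d,v}
  i: {d,t,v}
  t: {i,x}
  v: {d,h,i}
  x: {t}

N(i) = ["d", "t", "v"]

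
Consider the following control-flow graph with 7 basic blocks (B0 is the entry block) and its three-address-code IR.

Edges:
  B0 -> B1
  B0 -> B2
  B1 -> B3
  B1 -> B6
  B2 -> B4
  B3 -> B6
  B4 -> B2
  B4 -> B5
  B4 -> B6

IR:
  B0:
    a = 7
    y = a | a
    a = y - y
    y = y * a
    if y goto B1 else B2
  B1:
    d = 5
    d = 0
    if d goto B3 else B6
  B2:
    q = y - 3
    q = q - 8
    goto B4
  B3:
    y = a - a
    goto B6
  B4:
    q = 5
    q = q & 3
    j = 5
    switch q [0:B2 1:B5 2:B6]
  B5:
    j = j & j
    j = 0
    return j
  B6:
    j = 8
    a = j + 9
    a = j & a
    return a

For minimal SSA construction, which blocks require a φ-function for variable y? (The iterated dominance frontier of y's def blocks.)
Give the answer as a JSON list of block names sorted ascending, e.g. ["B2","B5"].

Answer: ["B6"]

Working:
idom tree: B1←B0 B2←B0 B3←B1 B4←B2 B5←B4 B6←B0
Dom at joins:
  B2: preds {B0,B4}: {B0} ∩ {B0,B2,B4} = {B0}; idom=B0
  B6: preds {B1,B3,B4}: {B0,B1} ∩ {B0,B1,B3} ∩ {B0,B2,B4} = {B0}; idom=B0

DF walk-up:
  join B2 pred B0: · stop@B0
  join B2 pred B4: B4→B2 stop@B0
  join B6 pred B1: B1 stop@B0
  join B6 pred B3: B3→B1 stop@B0
  join B6 pred B4: B4→B2 stop@B0
  DF(B0)=∅
  DF(B1)={B6}
  DF(B2)={B2,B6}
  DF(B3)={B6}
  DF(B4)={B2,B6}
  DF(B5)=∅
  DF(B6)=∅

φ for y: defs {B0,B3}
  DF⁺ = {B6}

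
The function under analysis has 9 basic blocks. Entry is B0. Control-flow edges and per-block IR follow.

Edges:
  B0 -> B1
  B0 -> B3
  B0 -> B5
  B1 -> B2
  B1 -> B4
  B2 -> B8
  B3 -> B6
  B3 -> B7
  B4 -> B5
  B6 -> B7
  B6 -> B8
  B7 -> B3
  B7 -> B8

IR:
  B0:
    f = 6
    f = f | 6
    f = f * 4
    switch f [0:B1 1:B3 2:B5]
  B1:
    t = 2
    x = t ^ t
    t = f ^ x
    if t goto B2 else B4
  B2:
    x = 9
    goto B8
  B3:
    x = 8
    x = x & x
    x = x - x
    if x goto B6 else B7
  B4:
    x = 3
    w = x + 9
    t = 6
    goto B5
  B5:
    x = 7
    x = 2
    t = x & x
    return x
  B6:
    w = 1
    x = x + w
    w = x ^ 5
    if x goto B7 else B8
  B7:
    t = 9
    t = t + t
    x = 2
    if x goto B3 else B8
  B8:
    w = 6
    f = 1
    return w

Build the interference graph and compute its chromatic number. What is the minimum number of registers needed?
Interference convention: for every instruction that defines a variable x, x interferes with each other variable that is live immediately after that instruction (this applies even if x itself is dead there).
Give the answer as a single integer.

Answer: 3

Derivation:
def/use:
  B0 def {f} use ∅
  B1 def {t,x} use {f}
  B2 def {x} use ∅
  B3 def {x} use ∅
  B4 def {t,w,x} use ∅
  B5 def {t,x} use ∅
  B6 def {w,x} use {x}
  B7 def {t,x} use ∅
  B8 def {f,w} use ∅

Live sets:
  B0: in=∅ out={f}
  B1: in={f} out=∅
  B2: in=∅ out=∅
  B3: in=∅ out={x}
  B4: in=∅ out=∅
  B5: in=∅ out=∅
  B6: in={x} out=∅
  B7: in=∅ out=∅
  B8: in=∅ out=∅

Conflict graph:
  f↔{t,w,x}
  t↔{f,x}
  w↔{f,x}
  x↔{f,t,w}

Registers:
  clique {f,t,x} ⇒ need ≥ 3
  3-colouring: R0={f}  R1={x}  R2={t,w}
  χ = 3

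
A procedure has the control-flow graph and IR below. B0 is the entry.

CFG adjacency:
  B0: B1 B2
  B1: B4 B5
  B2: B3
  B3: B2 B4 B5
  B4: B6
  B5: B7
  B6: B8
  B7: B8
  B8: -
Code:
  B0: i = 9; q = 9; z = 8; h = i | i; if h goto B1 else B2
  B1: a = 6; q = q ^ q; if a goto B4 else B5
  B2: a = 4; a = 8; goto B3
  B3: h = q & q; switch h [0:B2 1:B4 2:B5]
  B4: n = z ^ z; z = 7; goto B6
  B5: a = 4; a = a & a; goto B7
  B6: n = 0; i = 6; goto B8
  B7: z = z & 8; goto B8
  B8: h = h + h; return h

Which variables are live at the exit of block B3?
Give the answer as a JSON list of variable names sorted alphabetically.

Answer: ["h", "q", "z"]

Working:
Block summaries:
  B0 def {h,i,q,z} use ∅
  B1 def {a,q} use {q}
  B2 def {a} use ∅
  B3 def {h} use {q}
  B4 def {n,z} use {z}
  B5 def {a} use ∅
  B6 def {i,n} use ∅
  B7 def {z} use {z}
  B8 def {h} use {h}

Live sets:
  B0: in=∅ out={h,q,z}
  B1: in={h,q,z} out={h,z}
  B2: in={q,z} out={q,z}
  B3: in={q,z} out={h,q,z}
  B4: in={h,z} out={h}
  B5: in={h,z} out={h,z}
  B6: in={h} out={h}
  B7: in={h,z} out={h}
  B8: in={h} out=∅

live-out(B3) = ["h", "q", "z"]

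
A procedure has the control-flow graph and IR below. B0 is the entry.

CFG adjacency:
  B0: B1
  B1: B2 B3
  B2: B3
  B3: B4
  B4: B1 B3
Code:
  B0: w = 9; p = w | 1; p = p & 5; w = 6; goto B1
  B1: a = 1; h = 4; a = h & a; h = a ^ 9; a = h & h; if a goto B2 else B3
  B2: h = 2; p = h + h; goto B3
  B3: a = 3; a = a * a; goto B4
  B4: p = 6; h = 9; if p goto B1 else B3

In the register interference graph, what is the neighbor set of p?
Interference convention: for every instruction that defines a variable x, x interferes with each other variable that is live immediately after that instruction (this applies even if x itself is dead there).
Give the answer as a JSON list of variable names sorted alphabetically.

Block summaries:
  B0: {p,w} / ∅
  B1: {a,h} / ∅
  B2: {h,p} / ∅
  B3: {a} / ∅
  B4: {h,p} / ∅

Liveness:
  B0 li=∅ lo=∅
  B1 li=∅ lo=∅
  B2 li=∅ lo=∅
  B3 li=∅ lo=∅
  B4 li=∅ lo=∅

Conflict graph:
  a: {h}
  h: {a,p}
  p: {h}
  w: ∅

N(p) = ["h"]

Answer: ["h"]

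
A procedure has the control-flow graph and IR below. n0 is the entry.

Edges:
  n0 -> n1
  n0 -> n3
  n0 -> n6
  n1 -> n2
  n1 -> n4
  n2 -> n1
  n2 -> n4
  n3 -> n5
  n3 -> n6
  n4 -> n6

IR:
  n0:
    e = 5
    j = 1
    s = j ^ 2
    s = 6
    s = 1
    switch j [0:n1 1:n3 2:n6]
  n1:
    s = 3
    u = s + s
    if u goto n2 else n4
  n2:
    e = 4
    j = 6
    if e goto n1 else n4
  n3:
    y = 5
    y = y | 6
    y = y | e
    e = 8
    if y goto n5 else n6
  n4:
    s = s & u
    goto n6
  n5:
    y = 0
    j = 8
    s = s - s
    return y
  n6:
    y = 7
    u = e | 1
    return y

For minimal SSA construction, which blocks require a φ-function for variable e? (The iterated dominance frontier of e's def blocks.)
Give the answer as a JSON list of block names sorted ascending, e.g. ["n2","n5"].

idom tree: n1←n0 n2←n1 n3←n0 n4←n1 n5←n3 n6←n0
Dom at joins:
  n1: preds {n0,n2}: {n0} ∩ {n0,n1,n2} = {n0}; idom=n0
  n4: preds {n1,n2}: {n0,n1} ∩ {n0,n1,n2} = {n0,n1}; idom=n1
  n6: preds {n0,n3,n4}: {n0} ∩ {n0,n3} ∩ {n0,n1,n4} = {n0}; idom=n0

Frontier:
  n1←n0: walk · to n0
  n1←n2: walk n2→n1 to n0
  n4←n1: walk · to n1
  n4←n2: walk n2 to n1
  n6←n0: walk · to n0
  n6←n3: walk n3 to n0
  n6←n4: walk n4→n1 to n0
  n0 → ∅
  n1 → {n1,n6}
  n2 → {n1,n4}
  n3 → {n6}
  n4 → {n6}
  n5 → ∅
  n6 → ∅

φ for e: defs {n0,n2,n3}
  DF⁺ = {n1,n4,n6}

Answer: ["n1", "n4", "n6"]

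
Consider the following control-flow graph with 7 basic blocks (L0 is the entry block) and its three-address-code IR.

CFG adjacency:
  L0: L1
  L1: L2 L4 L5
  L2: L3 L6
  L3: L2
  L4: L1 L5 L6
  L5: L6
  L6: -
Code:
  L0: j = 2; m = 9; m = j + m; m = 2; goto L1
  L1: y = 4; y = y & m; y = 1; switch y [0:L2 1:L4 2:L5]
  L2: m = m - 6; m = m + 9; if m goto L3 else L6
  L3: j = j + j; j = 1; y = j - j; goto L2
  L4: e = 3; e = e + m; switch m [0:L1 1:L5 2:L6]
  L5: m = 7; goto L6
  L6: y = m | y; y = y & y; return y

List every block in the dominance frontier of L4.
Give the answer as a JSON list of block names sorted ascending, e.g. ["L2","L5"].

idom tree: L1←L0 L2←L1 L3←L2 L4←L1 L5←L1 L6←L1
Dom∩ at merges:
  L1: preds {L0,L4}: {L0} ∩ {L0,L1,L4} = {L0}; idom=L0
  L2: preds {L1,L3}: {L0,L1} ∩ {L0,L1,L2,L3} = {L0,L1}; idom=L1
  L5: preds {L1,L4}: {L0,L1} ∩ {L0,L1,L4} = {L0,L1}; idom=L1
  L6: preds {L2,L4,L5}: {L0,L1,L2} ∩ {L0,L1,L4} ∩ {L0,L1,L5} = {L0,L1}; idom=L1

Frontier:
  join L1 pred L0: · stop@L0
  join L1 pred L4: L4→L1 stop@L0
  join L2 pred L1: · stop@L1
  join L2 pred L3: L3→L2 stop@L1
  join L5 pred L1: · stop@L1
  join L5 pred L4: L4 stop@L1
  join L6 pred L2: L2 stop@L1
  join L6 pred L4: L4 stop@L1
  join L6 pred L5: L5 stop@L1
  DF(L0)=∅
  DF(L1)={L1}
  DF(L2)={L2,L6}
  DF(L3)={L2}
  DF(L4)={L1,L5,L6}
  DF(L5)={L6}
  DF(L6)=∅

DF(L4) = ["L1", "L5", "L6"]

Answer: ["L1", "L5", "L6"]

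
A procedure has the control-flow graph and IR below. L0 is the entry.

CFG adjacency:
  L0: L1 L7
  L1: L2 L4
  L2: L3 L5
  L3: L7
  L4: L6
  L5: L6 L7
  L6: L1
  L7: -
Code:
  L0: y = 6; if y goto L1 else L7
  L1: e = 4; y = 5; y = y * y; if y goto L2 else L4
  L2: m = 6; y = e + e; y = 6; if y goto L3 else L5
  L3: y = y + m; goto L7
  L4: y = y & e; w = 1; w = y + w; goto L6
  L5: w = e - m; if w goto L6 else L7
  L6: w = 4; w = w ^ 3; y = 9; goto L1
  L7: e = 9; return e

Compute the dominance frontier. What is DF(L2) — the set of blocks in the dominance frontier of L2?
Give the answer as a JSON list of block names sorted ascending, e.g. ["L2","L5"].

idom tree: L1←L0 L2←L1 L3←L2 L4←L1 L5←L2 L6←L1 L7←L0
Dom∩ at merges:
  L1: preds {L0,L6}: {L0} ∩ {L0,L1,L6} = {L0}; idom=L0
  L6: preds {L4,L5}: {L0,L1,L4} ∩ {L0,L1,L2,L5} = {L0,L1}; idom=L1
  L7: preds {L0,L3,L5}: {L0} ∩ {L0,L1,L2,L3} ∩ {L0,L1,L2,L5} = {L0}; idom=L0

DF walk-up:
  join L1 pred L0: · stop@L0
  join L1 pred L6: L6→L1 stop@L0
  join L6 pred L4: L4 stop@L1
  join L6 pred L5: L5→L2 stop@L1
  join L7 pred L0: · stop@L0
  join L7 pred L3: L3→L2→L1 stop@L0
  join L7 pred L5: L5→L2→L1 stop@L0
  L0 → ∅
  L1 → {L1,L7}
  L2 → {L6,L7}
  L3 → {L7}
  L4 → {L6}
  L5 → {L6,L7}
  L6 → {L1}
  L7 → ∅

DF(L2) = ["L6", "L7"]

Answer: ["L6", "L7"]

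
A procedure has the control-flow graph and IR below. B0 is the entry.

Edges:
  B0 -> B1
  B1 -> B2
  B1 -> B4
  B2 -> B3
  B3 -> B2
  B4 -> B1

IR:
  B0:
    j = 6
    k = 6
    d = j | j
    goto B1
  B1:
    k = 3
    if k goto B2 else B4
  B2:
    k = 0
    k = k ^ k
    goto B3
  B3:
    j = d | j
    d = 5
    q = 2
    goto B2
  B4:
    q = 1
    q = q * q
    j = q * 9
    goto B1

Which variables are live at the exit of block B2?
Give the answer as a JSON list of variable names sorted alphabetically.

Per-block:
  B0 def {d,j,k} use ∅
  B1 def {k} use ∅
  B2 def {k} use ∅
  B3 def {d,j,q} use {d,j}
  B4 def {j,q} use ∅

Backward fixpoint:
  B0 li=∅ lo={d,j}
  B1 li={d,j} lo={d,j}
  B2 li={d,j} lo={d,j}
  B3 li={d,j} lo={d,j}
  B4 li={d} lo={d,j}

live-out(B2) = ["d", "j"]

Answer: ["d", "j"]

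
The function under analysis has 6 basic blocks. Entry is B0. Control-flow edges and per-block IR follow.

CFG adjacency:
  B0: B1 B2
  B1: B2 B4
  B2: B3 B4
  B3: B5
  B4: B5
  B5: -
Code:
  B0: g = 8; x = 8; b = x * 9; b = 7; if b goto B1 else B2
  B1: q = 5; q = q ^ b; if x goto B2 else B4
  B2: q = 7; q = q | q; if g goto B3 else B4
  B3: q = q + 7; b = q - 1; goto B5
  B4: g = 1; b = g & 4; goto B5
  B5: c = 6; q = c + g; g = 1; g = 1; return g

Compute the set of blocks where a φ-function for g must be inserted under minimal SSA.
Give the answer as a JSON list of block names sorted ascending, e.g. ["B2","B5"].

idom tree: B1←B0 B2←B0 B3←B2 B4←B0 B5←B0
Dom at joins:
  B2: preds {B0,B1}: {B0} ∩ {B0,B1} = {B0}; idom=B0
  B4: preds {B1,B2}: {B0,B1} ∩ {B0,B2} = {B0}; idom=B0
  B5: preds {B3,B4}: {B0,B2,B3} ∩ {B0,B4} = {B0}; idom=B0

DF derivation:
  B2←B0: walk · to B0
  B2←B1: walk B1 to B0
  B4←B1: walk B1 to B0
  B4←B2: walk B2 to B0
  B5←B3: walk B3→B2 to B0
  B5←B4: walk B4 to B0
  B0: DF=∅
  B1: DF={B2,B4}
  B2: DF={B4,B5}
  B3: DF={B5}
  B4: DF={B5}
  B5: DF=∅

φ for g: defs {B0,B4,B5}
  DF⁺ = {B5}

Answer: ["B5"]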